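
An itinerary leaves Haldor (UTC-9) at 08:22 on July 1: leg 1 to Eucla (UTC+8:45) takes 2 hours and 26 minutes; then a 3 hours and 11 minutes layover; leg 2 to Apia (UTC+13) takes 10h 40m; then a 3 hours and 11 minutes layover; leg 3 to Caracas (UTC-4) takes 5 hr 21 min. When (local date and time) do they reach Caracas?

Convert departure to UTC: 08:22 + 9:00 = 17:22 UTC on Jul 1.
Add 2 hours and 26 minutes leg 1 → 19:48 UTC.
Add 3 hours and 11 minutes layover in Eucla → 22:59 UTC.
Add 10 hours 40 minutes leg 2 → 09:39 UTC (Jul 2).
Add 3 hours and 11 minutes layover in Apia → 12:50 UTC.
Add 5 hours and 21 minutes leg 3 → 18:11 UTC.
Caracas is UTC−4:00, so local arrival = 18:11 − 4:00 = 14:11 on Jul 2.

14:11 on July 2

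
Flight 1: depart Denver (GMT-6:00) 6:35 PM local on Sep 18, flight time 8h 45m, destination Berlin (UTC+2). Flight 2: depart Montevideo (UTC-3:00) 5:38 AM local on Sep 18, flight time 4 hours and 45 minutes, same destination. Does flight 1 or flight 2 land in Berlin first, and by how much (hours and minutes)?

Flight 1 in UTC: 6:35 PM + 6:00 = 12:35 AM on Sep 19.
+8 hours 45 minutes → arrive 9:20 AM UTC on Sep 19.
Flight 2 in UTC: 5:38 AM + 3:00 = 8:38 AM on Sep 18.
+4 hours and 45 minutes → arrive 1:23 PM UTC on Sep 18.
Flight 2 lands earlier by 19 hours 57 minutes.

the second, by 19 hours 57 minutes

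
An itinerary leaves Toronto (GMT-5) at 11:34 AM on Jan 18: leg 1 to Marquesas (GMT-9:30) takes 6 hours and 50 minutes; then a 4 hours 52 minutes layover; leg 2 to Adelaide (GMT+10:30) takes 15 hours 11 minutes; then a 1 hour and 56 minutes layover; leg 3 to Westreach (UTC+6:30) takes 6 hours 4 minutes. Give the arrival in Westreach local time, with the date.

Convert departure to UTC: 11:34 AM + 5:00 = 4:34 PM UTC on Jan 18.
Add 6 hours 50 minutes leg 1 → 11:24 PM UTC.
Add 4 hours and 52 minutes layover in Marquesas → 4:16 AM UTC (Jan 19).
Add 15 hours and 11 minutes leg 2 → 7:27 PM UTC.
Add 1 hour 56 minutes layover in Adelaide → 9:23 PM UTC.
Add 6 hours 4 minutes leg 3 → 3:27 AM UTC (Jan 20).
Westreach is UTC+6:30, so local arrival = 3:27 AM + 6:30 = 9:57 AM on Jan 20.

9:57 AM on Jan 20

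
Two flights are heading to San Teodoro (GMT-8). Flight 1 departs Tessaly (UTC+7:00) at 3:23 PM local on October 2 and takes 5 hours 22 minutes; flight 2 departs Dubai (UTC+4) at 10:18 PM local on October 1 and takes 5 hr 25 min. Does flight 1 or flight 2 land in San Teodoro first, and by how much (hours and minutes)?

the second, by 14 hours 2 minutes

Flight 1 in UTC: 3:23 PM − 7:00 = 8:23 AM on Oct 2.
+5 hours and 22 minutes → arrive 1:45 PM UTC on Oct 2.
Flight 2 in UTC: 10:18 PM − 4:00 = 6:18 PM on Oct 1.
+5 hours 25 minutes → arrive 11:43 PM UTC on Oct 1.
Flight 2 lands earlier by 14 hours 2 minutes.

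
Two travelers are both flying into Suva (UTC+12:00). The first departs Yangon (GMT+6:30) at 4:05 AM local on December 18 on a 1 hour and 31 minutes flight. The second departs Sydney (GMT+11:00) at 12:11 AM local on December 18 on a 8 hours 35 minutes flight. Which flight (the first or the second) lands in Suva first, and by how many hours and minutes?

the second, by 1 hour 20 minutes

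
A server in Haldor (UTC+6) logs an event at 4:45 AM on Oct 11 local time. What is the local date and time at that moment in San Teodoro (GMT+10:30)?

In UTC: 4:45 AM − 6:00 = 10:45 PM on Oct 10.
San Teodoro is UTC+10:30: 10:45 PM + 10:30 = 9:15 AM on Oct 11.

9:15 AM on October 11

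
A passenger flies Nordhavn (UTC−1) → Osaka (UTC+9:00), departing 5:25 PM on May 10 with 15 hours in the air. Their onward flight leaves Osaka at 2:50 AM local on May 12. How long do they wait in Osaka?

Convert departure to UTC: 5:25 PM + 1:00 = 6:25 PM UTC on May 10.
Add 15 hours flight time → 9:25 AM UTC (May 11).
Osaka is UTC+9:00, so local arrival = 9:25 AM + 9:00 = 6:25 PM on May 11.
Layover = 2:50 AM − 6:25 PM (+1 day) = 8 hours 25 minutes.

8 hours 25 minutes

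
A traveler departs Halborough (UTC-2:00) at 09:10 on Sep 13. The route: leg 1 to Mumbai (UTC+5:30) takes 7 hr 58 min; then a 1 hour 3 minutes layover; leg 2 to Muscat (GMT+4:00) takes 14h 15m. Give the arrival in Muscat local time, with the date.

Convert departure to UTC: 09:10 + 2:00 = 11:10 UTC on Sep 13.
Add 7 hours 58 minutes leg 1 → 19:08 UTC.
Add 1 hour 3 minutes layover in Mumbai → 20:11 UTC.
Add 14 hours and 15 minutes leg 2 → 10:26 UTC (Sep 14).
Muscat is UTC+4:00, so local arrival = 10:26 + 4:00 = 14:26 on Sep 14.

14:26 on September 14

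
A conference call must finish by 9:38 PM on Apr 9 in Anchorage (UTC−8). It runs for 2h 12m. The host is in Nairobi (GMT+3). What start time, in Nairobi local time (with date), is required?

6:26 AM on Apr 10

Target end time in UTC: 9:38 PM + 8:00 = 5:38 AM on Apr 10.
Subtract 2 hours 12 minutes → start 3:26 AM UTC on Apr 10.
Nairobi is UTC+3:00: 3:26 AM + 3:00 = 6:26 AM on Apr 10.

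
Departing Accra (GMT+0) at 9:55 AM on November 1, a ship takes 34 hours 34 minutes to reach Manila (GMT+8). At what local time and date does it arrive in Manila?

4:29 AM on November 3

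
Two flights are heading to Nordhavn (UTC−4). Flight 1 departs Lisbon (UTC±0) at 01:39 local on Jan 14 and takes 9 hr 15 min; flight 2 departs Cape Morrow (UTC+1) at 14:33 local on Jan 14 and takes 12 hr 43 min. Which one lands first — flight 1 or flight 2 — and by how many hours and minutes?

Flight 1 departs at 01:39 UTC (Jan 14).
+9 hours and 15 minutes → arrive 10:54 UTC on Jan 14.
Flight 2 in UTC: 14:33 − 1:00 = 13:33 on Jan 14.
+12 hours and 43 minutes → arrive 02:16 UTC on Jan 15.
Flight 1 lands earlier by 15 hours 22 minutes.

the first, by 15 hours 22 minutes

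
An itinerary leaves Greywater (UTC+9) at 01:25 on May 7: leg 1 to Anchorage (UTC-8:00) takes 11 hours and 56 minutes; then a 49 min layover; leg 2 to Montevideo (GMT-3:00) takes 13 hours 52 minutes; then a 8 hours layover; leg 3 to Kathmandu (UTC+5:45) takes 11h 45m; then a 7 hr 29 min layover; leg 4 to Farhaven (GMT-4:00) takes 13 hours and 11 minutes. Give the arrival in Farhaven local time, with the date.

Convert departure to UTC: 01:25 − 9:00 = 16:25 UTC on May 6.
Add 11 hours and 56 minutes leg 1 → 04:21 UTC (May 7).
Add 49 minutes layover in Anchorage → 05:10 UTC.
Add 13 hours and 52 minutes leg 2 → 19:02 UTC.
Add 8 hours layover in Montevideo → 03:02 UTC (May 8).
Add 11 hours 45 minutes leg 3 → 14:47 UTC.
Add 7 hours 29 minutes layover in Kathmandu → 22:16 UTC.
Add 13 hours 11 minutes leg 4 → 11:27 UTC (May 9).
Farhaven is UTC−4:00, so local arrival = 11:27 − 4:00 = 07:27 on May 9.

07:27 on May 9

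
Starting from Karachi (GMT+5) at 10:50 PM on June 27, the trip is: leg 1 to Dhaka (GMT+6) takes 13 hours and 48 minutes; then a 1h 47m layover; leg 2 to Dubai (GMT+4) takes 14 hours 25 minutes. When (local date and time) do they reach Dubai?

3:50 AM on June 29

Convert departure to UTC: 10:50 PM − 5:00 = 5:50 PM UTC on Jun 27.
Add 13 hours and 48 minutes leg 1 → 7:38 AM UTC (Jun 28).
Add 1 hour 47 minutes layover in Dhaka → 9:25 AM UTC.
Add 14 hours and 25 minutes leg 2 → 11:50 PM UTC.
Dubai is UTC+4:00, so local arrival = 11:50 PM + 4:00 = 3:50 AM on Jun 29.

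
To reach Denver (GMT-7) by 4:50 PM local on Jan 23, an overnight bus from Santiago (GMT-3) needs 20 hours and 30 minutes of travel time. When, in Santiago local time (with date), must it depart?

12:20 AM on Jan 23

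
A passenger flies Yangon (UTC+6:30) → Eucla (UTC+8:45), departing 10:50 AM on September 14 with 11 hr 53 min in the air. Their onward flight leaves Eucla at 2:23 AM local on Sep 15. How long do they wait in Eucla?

Convert departure to UTC: 10:50 AM − 6:30 = 4:20 AM UTC on Sep 14.
Add 11 hours and 53 minutes flight time → 4:13 PM UTC.
Eucla is UTC+8:45, so local arrival = 4:13 PM + 8:45 = 12:58 AM on Sep 15.
Layover = 2:23 AM − 12:58 AM = 1 hour 25 minutes.

1 hour 25 minutes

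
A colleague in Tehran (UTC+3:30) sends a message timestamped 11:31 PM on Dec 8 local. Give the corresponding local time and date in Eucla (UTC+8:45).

In UTC: 11:31 PM − 3:30 = 8:01 PM on Dec 8.
Eucla is UTC+8:45: 8:01 PM + 8:45 = 4:46 AM on Dec 9.

4:46 AM on December 9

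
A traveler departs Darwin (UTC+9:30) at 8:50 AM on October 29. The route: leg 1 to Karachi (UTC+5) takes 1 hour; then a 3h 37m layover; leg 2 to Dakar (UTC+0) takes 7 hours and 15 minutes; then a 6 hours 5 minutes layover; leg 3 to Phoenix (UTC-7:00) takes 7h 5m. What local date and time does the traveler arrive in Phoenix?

5:22 PM on October 29

Convert departure to UTC: 8:50 AM − 9:30 = 11:20 PM UTC on Oct 28.
Add 1 hour leg 1 → 12:20 AM UTC (Oct 29).
Add 3 hours and 37 minutes layover in Karachi → 3:57 AM UTC.
Add 7 hours 15 minutes leg 2 → 11:12 AM UTC.
Add 6 hours and 5 minutes layover in Dakar → 5:17 PM UTC.
Add 7 hours 5 minutes leg 3 → 12:22 AM UTC (Oct 30).
Phoenix is UTC−7:00, so local arrival = 12:22 AM − 7:00 = 5:22 PM on Oct 29.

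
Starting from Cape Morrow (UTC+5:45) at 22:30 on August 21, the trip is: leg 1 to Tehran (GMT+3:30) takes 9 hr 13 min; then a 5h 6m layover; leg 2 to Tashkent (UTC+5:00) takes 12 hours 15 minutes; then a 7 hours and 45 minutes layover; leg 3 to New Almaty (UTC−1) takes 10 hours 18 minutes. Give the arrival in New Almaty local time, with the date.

Convert departure to UTC: 22:30 − 5:45 = 16:45 UTC on Aug 21.
Add 9 hours and 13 minutes leg 1 → 01:58 UTC (Aug 22).
Add 5 hours and 6 minutes layover in Tehran → 07:04 UTC.
Add 12 hours and 15 minutes leg 2 → 19:19 UTC.
Add 7 hours 45 minutes layover in Tashkent → 03:04 UTC (Aug 23).
Add 10 hours 18 minutes leg 3 → 13:22 UTC.
New Almaty is UTC−1:00, so local arrival = 13:22 − 1:00 = 12:22 on Aug 23.

12:22 on August 23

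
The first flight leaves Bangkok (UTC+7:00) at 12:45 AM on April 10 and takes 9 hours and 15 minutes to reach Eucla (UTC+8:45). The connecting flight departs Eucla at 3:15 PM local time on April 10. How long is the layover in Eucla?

3 hours 30 minutes

Convert departure to UTC: 12:45 AM − 7:00 = 5:45 PM UTC on Apr 9.
Add 9 hours and 15 minutes flight time → 3:00 AM UTC (Apr 10).
Eucla is UTC+8:45, so local arrival = 3:00 AM + 8:45 = 11:45 AM on Apr 10.
Layover = 3:15 PM − 11:45 AM = 3 hours 30 minutes.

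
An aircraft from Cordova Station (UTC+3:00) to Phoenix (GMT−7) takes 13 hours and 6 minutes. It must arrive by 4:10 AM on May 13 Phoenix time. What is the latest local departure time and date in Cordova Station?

1:04 AM on May 13

Target arrival in UTC: 4:10 AM + 7:00 = 11:10 AM on May 13.
Subtract 13 hours and 6 minutes → departure 10:04 PM UTC on May 12.
Cordova Station is UTC+3:00: 10:04 PM + 3:00 = 1:04 AM on May 13.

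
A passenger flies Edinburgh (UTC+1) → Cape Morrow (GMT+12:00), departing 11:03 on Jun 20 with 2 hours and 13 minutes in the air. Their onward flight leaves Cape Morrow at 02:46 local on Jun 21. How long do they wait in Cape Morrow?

2 hours 30 minutes

Convert departure to UTC: 11:03 − 1:00 = 10:03 UTC on Jun 20.
Add 2 hours and 13 minutes flight time → 12:16 UTC.
Cape Morrow is UTC+12:00, so local arrival = 12:16 + 12:00 = 00:16 on Jun 21.
Layover = 02:46 − 00:16 = 2 hours 30 minutes.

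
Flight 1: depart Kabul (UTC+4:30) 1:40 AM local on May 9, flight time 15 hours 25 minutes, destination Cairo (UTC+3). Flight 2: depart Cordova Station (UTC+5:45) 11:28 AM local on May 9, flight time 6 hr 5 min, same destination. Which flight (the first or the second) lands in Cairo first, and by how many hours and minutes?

Flight 1 in UTC: 1:40 AM − 4:30 = 9:10 PM on May 8.
+15 hours and 25 minutes → arrive 12:35 PM UTC on May 9.
Flight 2 in UTC: 11:28 AM − 5:45 = 5:43 AM on May 9.
+6 hours and 5 minutes → arrive 11:48 AM UTC on May 9.
Flight 2 lands earlier by 47 minutes.

the second, by 47 minutes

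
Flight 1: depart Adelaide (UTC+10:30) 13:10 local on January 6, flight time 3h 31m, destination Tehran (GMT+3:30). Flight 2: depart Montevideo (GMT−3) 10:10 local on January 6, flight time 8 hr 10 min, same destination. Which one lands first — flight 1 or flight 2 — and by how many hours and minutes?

Flight 1 in UTC: 13:10 − 10:30 = 02:40 on Jan 6.
+3 hours and 31 minutes → arrive 06:11 UTC on Jan 6.
Flight 2 in UTC: 10:10 + 3:00 = 13:10 on Jan 6.
+8 hours 10 minutes → arrive 21:20 UTC on Jan 6.
Flight 1 lands earlier by 15 hours 9 minutes.

the first, by 15 hours 9 minutes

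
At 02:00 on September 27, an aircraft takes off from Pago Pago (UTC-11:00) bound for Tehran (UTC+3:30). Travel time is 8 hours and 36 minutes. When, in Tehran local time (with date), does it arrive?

01:06 on September 28

Convert departure to UTC: 02:00 + 11:00 = 13:00 UTC on Sep 27.
Add 8 hours and 36 minutes travel time → 21:36 UTC.
Tehran is UTC+3:30, so local arrival = 21:36 + 3:30 = 01:06 on Sep 28.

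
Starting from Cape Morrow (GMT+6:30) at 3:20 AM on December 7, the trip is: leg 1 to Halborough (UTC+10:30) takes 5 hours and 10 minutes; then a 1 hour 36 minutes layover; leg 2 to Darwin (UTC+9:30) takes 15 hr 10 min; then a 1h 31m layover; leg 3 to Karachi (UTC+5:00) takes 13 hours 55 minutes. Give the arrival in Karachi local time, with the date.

3:12 PM on December 8

Convert departure to UTC: 3:20 AM − 6:30 = 8:50 PM UTC on Dec 6.
Add 5 hours and 10 minutes leg 1 → 2:00 AM UTC (Dec 7).
Add 1 hour and 36 minutes layover in Halborough → 3:36 AM UTC.
Add 15 hours and 10 minutes leg 2 → 6:46 PM UTC.
Add 1 hour and 31 minutes layover in Darwin → 8:17 PM UTC.
Add 13 hours 55 minutes leg 3 → 10:12 AM UTC (Dec 8).
Karachi is UTC+5:00, so local arrival = 10:12 AM + 5:00 = 3:12 PM on Dec 8.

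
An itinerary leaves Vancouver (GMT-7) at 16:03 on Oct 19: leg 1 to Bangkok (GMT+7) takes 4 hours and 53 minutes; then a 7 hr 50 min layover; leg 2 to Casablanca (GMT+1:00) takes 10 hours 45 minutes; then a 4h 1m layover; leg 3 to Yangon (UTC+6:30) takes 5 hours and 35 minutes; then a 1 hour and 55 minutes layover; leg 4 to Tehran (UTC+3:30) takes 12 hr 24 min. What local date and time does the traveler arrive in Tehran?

01:56 on Oct 22

Convert departure to UTC: 16:03 + 7:00 = 23:03 UTC on Oct 19.
Add 4 hours 53 minutes leg 1 → 03:56 UTC (Oct 20).
Add 7 hours 50 minutes layover in Bangkok → 11:46 UTC.
Add 10 hours 45 minutes leg 2 → 22:31 UTC.
Add 4 hours 1 minute layover in Casablanca → 02:32 UTC (Oct 21).
Add 5 hours and 35 minutes leg 3 → 08:07 UTC.
Add 1 hour and 55 minutes layover in Yangon → 10:02 UTC.
Add 12 hours and 24 minutes leg 4 → 22:26 UTC.
Tehran is UTC+3:30, so local arrival = 22:26 + 3:30 = 01:56 on Oct 22.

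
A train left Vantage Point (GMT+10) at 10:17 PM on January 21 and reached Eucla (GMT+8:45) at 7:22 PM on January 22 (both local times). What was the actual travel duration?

22 hours 20 minutes

Departure in UTC: 10:17 PM − 10:00 = 12:17 PM on Jan 21.
Arrival in UTC: 7:22 PM − 8:45 = 10:37 AM on Jan 22.
Elapsed = 10:37 AM − 12:17 PM (+1 day) = 22 hours 20 minutes.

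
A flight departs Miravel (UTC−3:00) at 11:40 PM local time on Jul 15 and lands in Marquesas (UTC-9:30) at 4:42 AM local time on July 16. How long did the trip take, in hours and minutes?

Departure in UTC: 11:40 PM + 3:00 = 2:40 AM on Jul 16.
Arrival in UTC: 4:42 AM + 9:30 = 2:12 PM on Jul 16.
Elapsed = 2:12 PM − 2:40 AM = 11 hours 32 minutes.

11 hours 32 minutes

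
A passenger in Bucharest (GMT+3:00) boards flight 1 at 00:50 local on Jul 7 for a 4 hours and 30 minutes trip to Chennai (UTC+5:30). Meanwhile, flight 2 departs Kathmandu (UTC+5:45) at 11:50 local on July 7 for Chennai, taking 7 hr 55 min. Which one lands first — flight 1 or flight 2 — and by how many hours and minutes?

Flight 1 in UTC: 00:50 − 3:00 = 21:50 on Jul 6.
+4 hours 30 minutes → arrive 02:20 UTC on Jul 7.
Flight 2 in UTC: 11:50 − 5:45 = 06:05 on Jul 7.
+7 hours and 55 minutes → arrive 14:00 UTC on Jul 7.
Flight 1 lands earlier by 11 hours 40 minutes.

the first, by 11 hours 40 minutes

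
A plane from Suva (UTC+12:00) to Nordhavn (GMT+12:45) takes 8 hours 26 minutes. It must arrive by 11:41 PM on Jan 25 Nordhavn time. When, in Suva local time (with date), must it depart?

Target arrival in UTC: 11:41 PM − 12:45 = 10:56 AM on Jan 25.
Subtract 8 hours 26 minutes → departure 2:30 AM UTC on Jan 25.
Suva is UTC+12:00: 2:30 AM + 12:00 = 2:30 PM on Jan 25.

2:30 PM on January 25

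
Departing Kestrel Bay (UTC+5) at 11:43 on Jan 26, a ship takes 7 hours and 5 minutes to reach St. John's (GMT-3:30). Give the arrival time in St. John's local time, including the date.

10:18 on January 26

St. John's is 8:30 behind Kestrel Bay.
After 7 hours 5 minutes it is 18:48 in Kestrel Bay.
Shift by the zone difference: 18:48 − 8:30 = 10:18 on Jan 26 in St. John's.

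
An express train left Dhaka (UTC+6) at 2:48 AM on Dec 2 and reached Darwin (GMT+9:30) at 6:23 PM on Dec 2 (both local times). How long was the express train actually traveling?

12 hours 5 minutes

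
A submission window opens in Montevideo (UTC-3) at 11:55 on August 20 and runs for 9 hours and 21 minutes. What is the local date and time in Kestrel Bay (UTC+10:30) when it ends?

10:46 on August 21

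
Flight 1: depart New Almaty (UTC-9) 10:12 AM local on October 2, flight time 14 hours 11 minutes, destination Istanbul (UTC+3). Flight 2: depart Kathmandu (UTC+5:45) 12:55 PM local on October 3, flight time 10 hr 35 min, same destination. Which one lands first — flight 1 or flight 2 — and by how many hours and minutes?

the first, by 8 hours 22 minutes

Flight 1 in UTC: 10:12 AM + 9:00 = 7:12 PM on Oct 2.
+14 hours and 11 minutes → arrive 9:23 AM UTC on Oct 3.
Flight 2 in UTC: 12:55 PM − 5:45 = 7:10 AM on Oct 3.
+10 hours 35 minutes → arrive 5:45 PM UTC on Oct 3.
Flight 1 lands earlier by 8 hours 22 minutes.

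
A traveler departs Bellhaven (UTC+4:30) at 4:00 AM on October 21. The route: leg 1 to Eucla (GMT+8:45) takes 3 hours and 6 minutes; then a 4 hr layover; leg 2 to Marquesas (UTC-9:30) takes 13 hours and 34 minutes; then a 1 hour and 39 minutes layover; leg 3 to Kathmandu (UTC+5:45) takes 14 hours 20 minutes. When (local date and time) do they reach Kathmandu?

5:54 PM on Oct 22

Convert departure to UTC: 4:00 AM − 4:30 = 11:30 PM UTC on Oct 20.
Add 3 hours 6 minutes leg 1 → 2:36 AM UTC (Oct 21).
Add 4 hours layover in Eucla → 6:36 AM UTC.
Add 13 hours and 34 minutes leg 2 → 8:10 PM UTC.
Add 1 hour and 39 minutes layover in Marquesas → 9:49 PM UTC.
Add 14 hours 20 minutes leg 3 → 12:09 PM UTC (Oct 22).
Kathmandu is UTC+5:45, so local arrival = 12:09 PM + 5:45 = 5:54 PM on Oct 22.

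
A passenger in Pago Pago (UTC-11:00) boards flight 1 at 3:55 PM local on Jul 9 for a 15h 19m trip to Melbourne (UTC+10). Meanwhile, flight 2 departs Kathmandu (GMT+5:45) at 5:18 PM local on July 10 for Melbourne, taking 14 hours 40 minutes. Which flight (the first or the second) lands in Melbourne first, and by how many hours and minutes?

Flight 1 in UTC: 3:55 PM + 11:00 = 2:55 AM on Jul 10.
+15 hours 19 minutes → arrive 6:14 PM UTC on Jul 10.
Flight 2 in UTC: 5:18 PM − 5:45 = 11:33 AM on Jul 10.
+14 hours and 40 minutes → arrive 2:13 AM UTC on Jul 11.
Flight 1 lands earlier by 7 hours 59 minutes.

the first, by 7 hours 59 minutes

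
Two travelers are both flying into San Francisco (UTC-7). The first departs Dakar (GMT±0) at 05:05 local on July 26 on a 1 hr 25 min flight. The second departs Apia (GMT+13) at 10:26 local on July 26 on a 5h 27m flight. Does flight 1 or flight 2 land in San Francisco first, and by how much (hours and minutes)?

Flight 1 departs at 05:05 UTC (Jul 26).
+1 hour and 25 minutes → arrive 06:30 UTC on Jul 26.
Flight 2 in UTC: 10:26 − 13:00 = 21:26 on Jul 25.
+5 hours and 27 minutes → arrive 02:53 UTC on Jul 26.
Flight 2 lands earlier by 3 hours 37 minutes.

the second, by 3 hours 37 minutes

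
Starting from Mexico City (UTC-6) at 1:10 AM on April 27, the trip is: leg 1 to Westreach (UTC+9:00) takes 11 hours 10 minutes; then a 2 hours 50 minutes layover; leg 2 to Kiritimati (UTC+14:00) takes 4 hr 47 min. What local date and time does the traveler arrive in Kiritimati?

3:57 PM on Apr 28

Convert departure to UTC: 1:10 AM + 6:00 = 7:10 AM UTC on Apr 27.
Add 11 hours 10 minutes leg 1 → 6:20 PM UTC.
Add 2 hours and 50 minutes layover in Westreach → 9:10 PM UTC.
Add 4 hours 47 minutes leg 2 → 1:57 AM UTC (Apr 28).
Kiritimati is UTC+14:00, so local arrival = 1:57 AM + 14:00 = 3:57 PM on Apr 28.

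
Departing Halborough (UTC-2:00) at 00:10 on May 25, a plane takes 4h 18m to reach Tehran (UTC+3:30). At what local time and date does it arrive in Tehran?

09:58 on May 25

Tehran is 5:30 ahead of Halborough.
After 4 hours and 18 minutes it is 04:28 in Halborough.
Shift by the zone difference: 04:28 + 5:30 = 09:58 on May 25 in Tehran.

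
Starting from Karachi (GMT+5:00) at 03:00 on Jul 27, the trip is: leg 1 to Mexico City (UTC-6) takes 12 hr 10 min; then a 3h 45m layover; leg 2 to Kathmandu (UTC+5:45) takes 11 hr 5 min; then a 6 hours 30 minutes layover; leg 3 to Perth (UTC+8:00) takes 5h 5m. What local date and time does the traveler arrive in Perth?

Convert departure to UTC: 03:00 − 5:00 = 22:00 UTC on Jul 26.
Add 12 hours 10 minutes leg 1 → 10:10 UTC (Jul 27).
Add 3 hours and 45 minutes layover in Mexico City → 13:55 UTC.
Add 11 hours and 5 minutes leg 2 → 01:00 UTC (Jul 28).
Add 6 hours 30 minutes layover in Kathmandu → 07:30 UTC.
Add 5 hours 5 minutes leg 3 → 12:35 UTC.
Perth is UTC+8:00, so local arrival = 12:35 + 8:00 = 20:35 on Jul 28.

20:35 on July 28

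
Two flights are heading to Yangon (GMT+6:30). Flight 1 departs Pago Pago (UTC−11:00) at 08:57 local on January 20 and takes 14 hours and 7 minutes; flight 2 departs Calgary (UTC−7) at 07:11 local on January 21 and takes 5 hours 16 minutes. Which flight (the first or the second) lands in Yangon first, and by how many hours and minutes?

the first, by 9 hours 23 minutes

Flight 1 in UTC: 08:57 + 11:00 = 19:57 on Jan 20.
+14 hours 7 minutes → arrive 10:04 UTC on Jan 21.
Flight 2 in UTC: 07:11 + 7:00 = 14:11 on Jan 21.
+5 hours and 16 minutes → arrive 19:27 UTC on Jan 21.
Flight 1 lands earlier by 9 hours 23 minutes.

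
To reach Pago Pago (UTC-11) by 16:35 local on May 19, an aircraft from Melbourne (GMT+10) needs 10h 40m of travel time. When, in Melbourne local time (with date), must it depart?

Target arrival in UTC: 16:35 + 11:00 = 03:35 on May 20.
Subtract 10 hours and 40 minutes → departure 16:55 UTC on May 19.
Melbourne is UTC+10:00: 16:55 + 10:00 = 02:55 on May 20.

02:55 on May 20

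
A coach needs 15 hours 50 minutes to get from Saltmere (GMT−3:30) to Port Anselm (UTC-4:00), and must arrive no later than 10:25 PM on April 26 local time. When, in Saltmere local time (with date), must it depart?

Target arrival in UTC: 10:25 PM + 4:00 = 2:25 AM on Apr 27.
Subtract 15 hours and 50 minutes → departure 10:35 AM UTC on Apr 26.
Saltmere is UTC−3:30: 10:35 AM − 3:30 = 7:05 AM on Apr 26.

7:05 AM on Apr 26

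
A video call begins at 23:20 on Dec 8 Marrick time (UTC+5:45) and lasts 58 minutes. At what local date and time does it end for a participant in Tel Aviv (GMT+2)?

Convert start to UTC: 23:20 − 5:45 = 17:35 UTC on Dec 8.
Add 58 minutes duration → 18:33 UTC.
Tel Aviv is UTC+2:00, so local end time = 18:33 + 2:00 = 20:33 on Dec 8.

20:33 on December 8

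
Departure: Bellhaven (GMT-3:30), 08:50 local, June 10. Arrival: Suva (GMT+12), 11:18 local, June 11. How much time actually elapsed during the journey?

Suva is 15:30 ahead of Bellhaven.
Clock-face elapsed time (ignoring zones) is 26 hours 28 minutes.
Actual elapsed = 26 hours 28 minutes − 15:30 = 10 hours 58 minutes.

10 hours 58 minutes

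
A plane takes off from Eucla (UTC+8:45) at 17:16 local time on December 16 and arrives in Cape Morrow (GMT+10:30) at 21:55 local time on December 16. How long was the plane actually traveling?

2 hours 54 minutes

Cape Morrow is 1:45 ahead of Eucla.
Clock-face elapsed time (ignoring zones) is 4 hours 39 minutes.
Actual elapsed = 4 hours 39 minutes − 1:45 = 2 hours 54 minutes.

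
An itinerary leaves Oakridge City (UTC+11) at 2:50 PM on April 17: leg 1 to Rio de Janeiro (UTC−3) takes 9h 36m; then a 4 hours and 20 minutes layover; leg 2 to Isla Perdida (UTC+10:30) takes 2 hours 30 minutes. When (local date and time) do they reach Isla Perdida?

Convert departure to UTC: 2:50 PM − 11:00 = 3:50 AM UTC on Apr 17.
Add 9 hours 36 minutes leg 1 → 1:26 PM UTC.
Add 4 hours and 20 minutes layover in Rio de Janeiro → 5:46 PM UTC.
Add 2 hours and 30 minutes leg 2 → 8:16 PM UTC.
Isla Perdida is UTC+10:30, so local arrival = 8:16 PM + 10:30 = 6:46 AM on Apr 18.

6:46 AM on April 18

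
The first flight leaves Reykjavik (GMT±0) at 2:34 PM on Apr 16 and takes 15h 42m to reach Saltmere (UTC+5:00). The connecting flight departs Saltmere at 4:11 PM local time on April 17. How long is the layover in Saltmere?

4 hours 55 minutes

Reykjavik is at UTC+0, so departure is already 2:34 PM UTC on Apr 16.
Add 15 hours 42 minutes flight time → 6:16 AM UTC (Apr 17).
Saltmere is UTC+5:00, so local arrival = 6:16 AM + 5:00 = 11:16 AM on Apr 17.
Layover = 4:11 PM − 11:16 AM = 4 hours 55 minutes.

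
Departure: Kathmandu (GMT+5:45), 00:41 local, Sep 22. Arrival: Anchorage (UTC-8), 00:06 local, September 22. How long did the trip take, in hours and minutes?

Departure in UTC: 00:41 − 5:45 = 18:56 on Sep 21.
Arrival in UTC: 00:06 + 8:00 = 08:06 on Sep 22.
Elapsed = 08:06 − 18:56 (+1 day) = 13 hours 10 minutes.

13 hours 10 minutes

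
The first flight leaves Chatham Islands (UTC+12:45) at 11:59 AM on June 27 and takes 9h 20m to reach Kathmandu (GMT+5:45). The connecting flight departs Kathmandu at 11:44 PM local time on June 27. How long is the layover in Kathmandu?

9 hours 25 minutes

Convert departure to UTC: 11:59 AM − 12:45 = 11:14 PM UTC on Jun 26.
Add 9 hours 20 minutes flight time → 8:34 AM UTC (Jun 27).
Kathmandu is UTC+5:45, so local arrival = 8:34 AM + 5:45 = 2:19 PM on Jun 27.
Layover = 11:44 PM − 2:19 PM = 9 hours 25 minutes.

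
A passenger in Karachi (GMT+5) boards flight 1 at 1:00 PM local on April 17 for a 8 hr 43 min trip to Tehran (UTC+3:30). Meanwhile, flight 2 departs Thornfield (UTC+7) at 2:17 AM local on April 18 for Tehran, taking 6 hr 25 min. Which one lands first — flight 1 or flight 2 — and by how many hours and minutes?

Flight 1 in UTC: 1:00 PM − 5:00 = 8:00 AM on Apr 17.
+8 hours and 43 minutes → arrive 4:43 PM UTC on Apr 17.
Flight 2 in UTC: 2:17 AM − 7:00 = 7:17 PM on Apr 17.
+6 hours and 25 minutes → arrive 1:42 AM UTC on Apr 18.
Flight 1 lands earlier by 8 hours 59 minutes.

the first, by 8 hours 59 minutes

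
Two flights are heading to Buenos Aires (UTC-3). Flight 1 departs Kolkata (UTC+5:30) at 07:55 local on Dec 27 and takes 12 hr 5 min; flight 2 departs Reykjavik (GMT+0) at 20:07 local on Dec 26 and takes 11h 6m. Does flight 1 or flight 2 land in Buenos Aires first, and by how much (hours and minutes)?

Flight 1 in UTC: 07:55 − 5:30 = 02:25 on Dec 27.
+12 hours 5 minutes → arrive 14:30 UTC on Dec 27.
Flight 2 departs at 20:07 UTC (Dec 26).
+11 hours 6 minutes → arrive 07:13 UTC on Dec 27.
Flight 2 lands earlier by 7 hours 17 minutes.

the second, by 7 hours 17 minutes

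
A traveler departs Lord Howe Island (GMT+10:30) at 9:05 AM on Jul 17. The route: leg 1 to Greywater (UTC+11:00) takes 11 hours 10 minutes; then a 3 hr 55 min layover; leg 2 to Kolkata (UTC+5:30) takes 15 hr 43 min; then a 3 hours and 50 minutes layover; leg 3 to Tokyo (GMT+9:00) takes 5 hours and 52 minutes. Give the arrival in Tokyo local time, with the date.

Convert departure to UTC: 9:05 AM − 10:30 = 10:35 PM UTC on Jul 16.
Add 11 hours and 10 minutes leg 1 → 9:45 AM UTC (Jul 17).
Add 3 hours 55 minutes layover in Greywater → 1:40 PM UTC.
Add 15 hours 43 minutes leg 2 → 5:23 AM UTC (Jul 18).
Add 3 hours 50 minutes layover in Kolkata → 9:13 AM UTC.
Add 5 hours and 52 minutes leg 3 → 3:05 PM UTC.
Tokyo is UTC+9:00, so local arrival = 3:05 PM + 9:00 = 12:05 AM on Jul 19.

12:05 AM on July 19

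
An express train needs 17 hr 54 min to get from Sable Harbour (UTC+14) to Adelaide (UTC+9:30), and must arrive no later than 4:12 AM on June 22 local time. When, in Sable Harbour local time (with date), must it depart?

Target arrival in UTC: 4:12 AM − 9:30 = 6:42 PM on Jun 21.
Subtract 17 hours 54 minutes → departure 12:48 AM UTC on Jun 21.
Sable Harbour is UTC+14:00: 12:48 AM + 14:00 = 2:48 PM on Jun 21.

2:48 PM on June 21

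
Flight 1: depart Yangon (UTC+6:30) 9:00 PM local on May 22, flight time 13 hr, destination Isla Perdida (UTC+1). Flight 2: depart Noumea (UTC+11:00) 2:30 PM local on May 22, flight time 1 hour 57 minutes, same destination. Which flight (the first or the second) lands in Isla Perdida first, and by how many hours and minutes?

Flight 1 in UTC: 9:00 PM − 6:30 = 2:30 PM on May 22.
+13 hours → arrive 3:30 AM UTC on May 23.
Flight 2 in UTC: 2:30 PM − 11:00 = 3:30 AM on May 22.
+1 hour 57 minutes → arrive 5:27 AM UTC on May 22.
Flight 2 lands earlier by 22 hours 3 minutes.

the second, by 22 hours 3 minutes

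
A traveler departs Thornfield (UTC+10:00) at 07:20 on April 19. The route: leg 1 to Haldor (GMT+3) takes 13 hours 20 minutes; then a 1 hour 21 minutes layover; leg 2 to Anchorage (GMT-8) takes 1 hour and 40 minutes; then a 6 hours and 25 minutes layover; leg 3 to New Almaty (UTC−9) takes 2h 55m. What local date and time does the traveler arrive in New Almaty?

14:01 on April 19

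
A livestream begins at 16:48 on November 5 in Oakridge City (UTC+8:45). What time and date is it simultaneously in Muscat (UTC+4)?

In UTC: 16:48 − 8:45 = 08:03 on Nov 5.
Muscat is UTC+4:00: 08:03 + 4:00 = 12:03 on Nov 5.

12:03 on November 5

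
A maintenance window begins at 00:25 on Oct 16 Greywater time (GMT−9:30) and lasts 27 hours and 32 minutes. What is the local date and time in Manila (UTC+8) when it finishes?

21:27 on October 17

Convert start to UTC: 00:25 + 9:30 = 09:55 UTC on Oct 16.
Add 27 hours 32 minutes duration → 13:27 UTC (Oct 17).
Manila is UTC+8:00, so local end time = 13:27 + 8:00 = 21:27 on Oct 17.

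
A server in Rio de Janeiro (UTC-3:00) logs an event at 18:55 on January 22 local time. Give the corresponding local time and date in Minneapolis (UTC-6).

15:55 on January 22

In UTC: 18:55 + 3:00 = 21:55 on Jan 22.
Minneapolis is UTC−6:00: 21:55 − 6:00 = 15:55 on Jan 22.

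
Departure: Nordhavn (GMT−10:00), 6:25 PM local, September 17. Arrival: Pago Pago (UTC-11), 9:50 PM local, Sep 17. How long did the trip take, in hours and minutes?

Departure in UTC: 6:25 PM + 10:00 = 4:25 AM on Sep 18.
Arrival in UTC: 9:50 PM + 11:00 = 8:50 AM on Sep 18.
Elapsed = 8:50 AM − 4:25 AM = 4 hours 25 minutes.

4 hours 25 minutes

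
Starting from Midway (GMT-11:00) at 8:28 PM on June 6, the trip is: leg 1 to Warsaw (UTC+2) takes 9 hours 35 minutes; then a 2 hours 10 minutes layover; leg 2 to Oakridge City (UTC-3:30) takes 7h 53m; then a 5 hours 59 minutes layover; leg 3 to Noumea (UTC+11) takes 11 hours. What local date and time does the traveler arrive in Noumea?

7:05 AM on June 9

Convert departure to UTC: 8:28 PM + 11:00 = 7:28 AM UTC on Jun 7.
Add 9 hours and 35 minutes leg 1 → 5:03 PM UTC.
Add 2 hours and 10 minutes layover in Warsaw → 7:13 PM UTC.
Add 7 hours and 53 minutes leg 2 → 3:06 AM UTC (Jun 8).
Add 5 hours and 59 minutes layover in Oakridge City → 9:05 AM UTC.
Add 11 hours leg 3 → 8:05 PM UTC.
Noumea is UTC+11:00, so local arrival = 8:05 PM + 11:00 = 7:05 AM on Jun 9.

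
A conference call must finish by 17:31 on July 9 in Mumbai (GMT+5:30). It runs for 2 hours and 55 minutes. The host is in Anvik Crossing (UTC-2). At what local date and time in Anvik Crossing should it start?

07:06 on Jul 9

Target end time in UTC: 17:31 − 5:30 = 12:01 on Jul 9.
Subtract 2 hours and 55 minutes → start 09:06 UTC on Jul 9.
Anvik Crossing is UTC−2:00: 09:06 − 2:00 = 07:06 on Jul 9.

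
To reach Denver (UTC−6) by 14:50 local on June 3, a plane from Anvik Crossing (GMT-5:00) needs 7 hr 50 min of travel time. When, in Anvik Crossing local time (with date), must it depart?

08:00 on June 3

Target arrival in UTC: 14:50 + 6:00 = 20:50 on Jun 3.
Subtract 7 hours 50 minutes → departure 13:00 UTC on Jun 3.
Anvik Crossing is UTC−5:00: 13:00 − 5:00 = 08:00 on Jun 3.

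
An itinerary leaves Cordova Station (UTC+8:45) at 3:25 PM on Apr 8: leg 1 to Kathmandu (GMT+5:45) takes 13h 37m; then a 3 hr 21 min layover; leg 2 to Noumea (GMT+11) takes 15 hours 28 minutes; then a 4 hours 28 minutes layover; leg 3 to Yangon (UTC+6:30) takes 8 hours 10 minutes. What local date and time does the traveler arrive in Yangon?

Convert departure to UTC: 3:25 PM − 8:45 = 6:40 AM UTC on Apr 8.
Add 13 hours and 37 minutes leg 1 → 8:17 PM UTC.
Add 3 hours and 21 minutes layover in Kathmandu → 11:38 PM UTC.
Add 15 hours and 28 minutes leg 2 → 3:06 PM UTC (Apr 9).
Add 4 hours 28 minutes layover in Noumea → 7:34 PM UTC.
Add 8 hours 10 minutes leg 3 → 3:44 AM UTC (Apr 10).
Yangon is UTC+6:30, so local arrival = 3:44 AM + 6:30 = 10:14 AM on Apr 10.

10:14 AM on April 10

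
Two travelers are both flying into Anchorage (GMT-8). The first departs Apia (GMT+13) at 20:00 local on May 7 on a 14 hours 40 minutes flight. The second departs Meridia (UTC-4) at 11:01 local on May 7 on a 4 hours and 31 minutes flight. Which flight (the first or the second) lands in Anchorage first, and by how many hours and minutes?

the second, by 2 hours 8 minutes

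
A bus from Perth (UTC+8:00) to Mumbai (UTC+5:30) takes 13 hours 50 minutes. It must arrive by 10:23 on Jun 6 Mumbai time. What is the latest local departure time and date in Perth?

Target arrival in UTC: 10:23 − 5:30 = 04:53 on Jun 6.
Subtract 13 hours 50 minutes → departure 15:03 UTC on Jun 5.
Perth is UTC+8:00: 15:03 + 8:00 = 23:03 on Jun 5.

23:03 on Jun 5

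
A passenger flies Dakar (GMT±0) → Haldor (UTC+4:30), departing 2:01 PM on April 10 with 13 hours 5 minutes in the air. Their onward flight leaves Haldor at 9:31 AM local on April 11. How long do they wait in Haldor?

Dakar is at UTC+0, so departure is already 2:01 PM UTC on Apr 10.
Add 13 hours 5 minutes flight time → 3:06 AM UTC (Apr 11).
Haldor is UTC+4:30, so local arrival = 3:06 AM + 4:30 = 7:36 AM on Apr 11.
Layover = 9:31 AM − 7:36 AM = 1 hour 55 minutes.

1 hour 55 minutes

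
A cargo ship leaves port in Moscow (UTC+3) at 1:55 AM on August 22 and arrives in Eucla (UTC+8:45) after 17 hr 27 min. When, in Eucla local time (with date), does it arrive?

1:07 AM on Aug 23

Eucla is 5:45 ahead of Moscow.
After 17 hours and 27 minutes it is 7:22 PM in Moscow.
Shift by the zone difference: 7:22 PM + 5:45 = 1:07 AM on Aug 23 in Eucla.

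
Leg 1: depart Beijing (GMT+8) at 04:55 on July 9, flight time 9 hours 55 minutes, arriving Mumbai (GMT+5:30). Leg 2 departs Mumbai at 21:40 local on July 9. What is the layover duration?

Convert departure to UTC: 04:55 − 8:00 = 20:55 UTC on Jul 8.
Add 9 hours and 55 minutes flight time → 06:50 UTC (Jul 9).
Mumbai is UTC+5:30, so local arrival = 06:50 + 5:30 = 12:20 on Jul 9.
Layover = 21:40 − 12:20 = 9 hours 20 minutes.

9 hours 20 minutes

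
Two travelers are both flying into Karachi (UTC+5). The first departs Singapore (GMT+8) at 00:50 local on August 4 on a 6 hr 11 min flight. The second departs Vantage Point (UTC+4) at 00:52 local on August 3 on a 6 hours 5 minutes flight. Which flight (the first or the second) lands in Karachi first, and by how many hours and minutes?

the second, by 20 hours 4 minutes

Flight 1 in UTC: 00:50 − 8:00 = 16:50 on Aug 3.
+6 hours 11 minutes → arrive 23:01 UTC on Aug 3.
Flight 2 in UTC: 00:52 − 4:00 = 20:52 on Aug 2.
+6 hours and 5 minutes → arrive 02:57 UTC on Aug 3.
Flight 2 lands earlier by 20 hours 4 minutes.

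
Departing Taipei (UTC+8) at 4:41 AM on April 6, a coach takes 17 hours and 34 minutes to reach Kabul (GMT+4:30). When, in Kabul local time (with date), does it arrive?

Convert departure to UTC: 4:41 AM − 8:00 = 8:41 PM UTC on Apr 5.
Add 17 hours and 34 minutes travel time → 2:15 PM UTC (Apr 6).
Kabul is UTC+4:30, so local arrival = 2:15 PM + 4:30 = 6:45 PM on Apr 6.

6:45 PM on April 6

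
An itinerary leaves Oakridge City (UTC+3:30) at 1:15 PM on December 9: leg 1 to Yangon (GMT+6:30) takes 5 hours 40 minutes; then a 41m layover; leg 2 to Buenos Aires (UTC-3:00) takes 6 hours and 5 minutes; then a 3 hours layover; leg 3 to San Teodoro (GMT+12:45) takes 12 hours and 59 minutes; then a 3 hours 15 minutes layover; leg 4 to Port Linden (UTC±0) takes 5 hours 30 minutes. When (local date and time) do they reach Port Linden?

Convert departure to UTC: 1:15 PM − 3:30 = 9:45 AM UTC on Dec 9.
Add 5 hours 40 minutes leg 1 → 3:25 PM UTC.
Add 41 minutes layover in Yangon → 4:06 PM UTC.
Add 6 hours 5 minutes leg 2 → 10:11 PM UTC.
Add 3 hours layover in Buenos Aires → 1:11 AM UTC (Dec 10).
Add 12 hours 59 minutes leg 3 → 2:10 PM UTC.
Add 3 hours and 15 minutes layover in San Teodoro → 5:25 PM UTC.
Add 5 hours and 30 minutes leg 4 → 10:55 PM UTC.
Port Linden is UTC+0, so local arrival is the same: 10:55 PM on Dec 10.

10:55 PM on December 10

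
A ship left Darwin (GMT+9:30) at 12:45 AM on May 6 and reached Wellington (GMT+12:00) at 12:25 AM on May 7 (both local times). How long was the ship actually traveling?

21 hours 10 minutes

Departure in UTC: 12:45 AM − 9:30 = 3:15 PM on May 5.
Arrival in UTC: 12:25 AM − 12:00 = 12:25 PM on May 6.
Elapsed = 12:25 PM − 3:15 PM (+1 day) = 21 hours 10 minutes.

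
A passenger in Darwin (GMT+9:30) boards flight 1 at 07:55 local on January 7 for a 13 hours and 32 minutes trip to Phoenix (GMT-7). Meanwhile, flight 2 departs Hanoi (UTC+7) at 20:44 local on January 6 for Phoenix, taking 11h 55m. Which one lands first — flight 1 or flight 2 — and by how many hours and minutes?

Flight 1 in UTC: 07:55 − 9:30 = 22:25 on Jan 6.
+13 hours 32 minutes → arrive 11:57 UTC on Jan 7.
Flight 2 in UTC: 20:44 − 7:00 = 13:44 on Jan 6.
+11 hours and 55 minutes → arrive 01:39 UTC on Jan 7.
Flight 2 lands earlier by 10 hours 18 minutes.

the second, by 10 hours 18 minutes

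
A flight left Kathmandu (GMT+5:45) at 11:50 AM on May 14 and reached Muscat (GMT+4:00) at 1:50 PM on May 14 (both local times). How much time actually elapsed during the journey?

Muscat is 1:45 behind Kathmandu.
Clock-face elapsed time (ignoring zones) is 2 hours.
Actual elapsed = 2 hours + 1:45 = 3 hours 45 minutes.

3 hours 45 minutes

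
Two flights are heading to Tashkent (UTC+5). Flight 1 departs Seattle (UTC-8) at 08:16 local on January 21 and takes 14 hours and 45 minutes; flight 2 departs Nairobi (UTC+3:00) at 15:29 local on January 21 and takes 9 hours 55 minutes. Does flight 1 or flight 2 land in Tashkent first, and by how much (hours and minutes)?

the second, by 8 hours 37 minutes

Flight 1 in UTC: 08:16 + 8:00 = 16:16 on Jan 21.
+14 hours 45 minutes → arrive 07:01 UTC on Jan 22.
Flight 2 in UTC: 15:29 − 3:00 = 12:29 on Jan 21.
+9 hours 55 minutes → arrive 22:24 UTC on Jan 21.
Flight 2 lands earlier by 8 hours 37 minutes.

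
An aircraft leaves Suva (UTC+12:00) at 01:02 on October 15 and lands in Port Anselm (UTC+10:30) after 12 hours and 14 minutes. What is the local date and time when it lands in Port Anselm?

11:46 on Oct 15

Port Anselm is 1:30 behind Suva.
After 12 hours and 14 minutes it is 13:16 in Suva.
Shift by the zone difference: 13:16 − 1:30 = 11:46 on Oct 15 in Port Anselm.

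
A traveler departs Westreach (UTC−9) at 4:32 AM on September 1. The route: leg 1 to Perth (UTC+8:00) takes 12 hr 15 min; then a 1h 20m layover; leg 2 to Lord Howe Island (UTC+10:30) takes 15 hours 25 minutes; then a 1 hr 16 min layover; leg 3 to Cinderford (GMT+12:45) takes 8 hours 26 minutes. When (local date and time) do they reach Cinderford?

Convert departure to UTC: 4:32 AM + 9:00 = 1:32 PM UTC on Sep 1.
Add 12 hours and 15 minutes leg 1 → 1:47 AM UTC (Sep 2).
Add 1 hour 20 minutes layover in Perth → 3:07 AM UTC.
Add 15 hours and 25 minutes leg 2 → 6:32 PM UTC.
Add 1 hour and 16 minutes layover in Lord Howe Island → 7:48 PM UTC.
Add 8 hours and 26 minutes leg 3 → 4:14 AM UTC (Sep 3).
Cinderford is UTC+12:45, so local arrival = 4:14 AM + 12:45 = 4:59 PM on Sep 3.

4:59 PM on Sep 3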